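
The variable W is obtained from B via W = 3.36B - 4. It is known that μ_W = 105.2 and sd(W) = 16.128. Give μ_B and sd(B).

μ_B = 32.5, sd(B) = 4.8

From W = 3.36B - 4: μ_W = a·μ_B + b, so μ_B = (μ_W − b)/a = (105.2 − (-4))/3.36 = 32.5.
sd(W) = |a|·sd(B), so sd(B) = 16.128/|3.36| = 4.8.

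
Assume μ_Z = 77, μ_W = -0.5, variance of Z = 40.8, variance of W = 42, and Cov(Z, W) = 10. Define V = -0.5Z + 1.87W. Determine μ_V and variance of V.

μ_V = (-0.5)·μ_Z + 1.87·μ_W = (-0.5)·77 + 1.87·(-0.5) = -39.435.
variance of V = a²·variance of Z + b²·variance of W + 2ab·Cov(Z, W) with a = -0.5, b = 1.87.
= (-0.5)²·40.8 + 1.87²·42 + 2·(-0.5)·1.87·10
= 10.2 + 146.8698 + (-18.7) = 138.3698.

μ_V = -39.435, variance of V = 138.3698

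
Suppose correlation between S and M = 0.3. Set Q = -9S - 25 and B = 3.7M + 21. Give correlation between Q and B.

correlation between Q and B = -0.3

Linear rescalings preserve |correlation|; the slopes -9 and 3.7 have opposite signs, so the correlation flips sign: correlation between Q and B = −correlation between S and M = -0.3.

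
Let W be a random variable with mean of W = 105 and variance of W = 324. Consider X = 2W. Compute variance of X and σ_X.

X = 2W is linear with a = 2, b = 0.
variance of X = a²·variance of W = 2²·324 = 1296.
σ_W = √324 = 18.
σ_X = |a|·σ_W = |2|·18 = 36.

variance of X = 1296, σ_X = 36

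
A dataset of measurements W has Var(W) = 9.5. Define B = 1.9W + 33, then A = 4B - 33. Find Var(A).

Var(A) = 548.72

Var(B) = 1.9²·9.5 = 34.295.
Var(A) = 4²·34.295 = 548.72.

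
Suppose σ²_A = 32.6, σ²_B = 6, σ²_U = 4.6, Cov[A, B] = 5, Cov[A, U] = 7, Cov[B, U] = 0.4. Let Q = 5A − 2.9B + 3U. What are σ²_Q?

σ²_Q = 964.9

σ²_Q = a²·σ²_A + b²·σ²_B + c²·σ²_U + 2ab·Cov[A, B] + 2ac·Cov[A, U] + 2bc·Cov[B, U], with a = 5, b = -2.9, c = 3.
= 815 + 50.46 + 41.4 + (-145) + 210 + (-6.96)
= 964.9.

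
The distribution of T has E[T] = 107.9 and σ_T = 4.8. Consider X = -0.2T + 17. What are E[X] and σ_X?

E[X] = -4.58, σ_X = 0.96

X = -0.2T + 17 is linear with a = -0.2, b = 17.
E[X] = a·E[T] + b = (-0.2)·107.9 + 17 = -4.58.
σ_X = |a|·σ_T = |-0.2|·4.8 = 0.96.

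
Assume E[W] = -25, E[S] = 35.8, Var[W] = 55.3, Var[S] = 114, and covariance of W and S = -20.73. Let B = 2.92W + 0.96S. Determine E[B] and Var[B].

E[B] = 2.92·E[W] + 0.96·E[S] = 2.92·(-25) + 0.96·35.8 = -38.632.
Var[B] = a²·Var[W] + b²·Var[S] + 2ab·covariance of W and S with a = 2.92, b = 0.96.
= 2.92²·55.3 + 0.96²·114 + 2·2.92·0.96·(-20.73)
= 471.50992 + 105.0624 + (-116.220672) = 460.351648.

E[B] = -38.632, Var[B] = 460.351648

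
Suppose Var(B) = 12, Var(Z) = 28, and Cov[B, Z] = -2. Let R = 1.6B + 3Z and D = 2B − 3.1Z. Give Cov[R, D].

Cov[R, D] = -224.08

By bilinearity, Cov[R, D] = ac·Var(B) + bd·Var(Z) + (ad+bc)·Cov[B, Z], with a=1.6, b=3, c=2, d=-3.1.
ac·Var(B) = 1.6·2·12 = 38.4
bd·Var(Z) = 3·(-3.1)·28 = -260.4
(ad+bc)·Cov[B, Z] = (1.04)·(-2) = -2.08
Cov[R, D] = 38.4 + (-260.4) + (-2.08) = -224.08.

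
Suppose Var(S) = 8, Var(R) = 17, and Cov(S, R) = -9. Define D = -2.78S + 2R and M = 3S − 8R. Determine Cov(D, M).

Cov(D, M) = -592.88

By bilinearity, Cov(D, M) = ac·Var(S) + bd·Var(R) + (ad+bc)·Cov(S, R), with a=-2.78, b=2, c=3, d=-8.
ac·Var(S) = (-2.78)·3·8 = -66.72
bd·Var(R) = 2·(-8)·17 = -272
(ad+bc)·Cov(S, R) = (28.24)·(-9) = -254.16
Cov(D, M) = -66.72 + (-272) + (-254.16) = -592.88.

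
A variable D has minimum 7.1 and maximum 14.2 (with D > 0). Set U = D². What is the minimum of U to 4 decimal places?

D² is increasing on this domain, so min(U) comes from min(D) = 7.1: min(U) = square(7.1) = 50.41.

min(U) = 50.41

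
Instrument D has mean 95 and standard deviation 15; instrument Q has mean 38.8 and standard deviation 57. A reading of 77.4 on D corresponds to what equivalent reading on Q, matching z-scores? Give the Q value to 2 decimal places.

z = (77.4 − 95)/15 ≈ -1.1733.
Q = 38.8 + z·57 = 38.8 + (77.4 − 95)·57/15 = -28.08.

Q = -28.08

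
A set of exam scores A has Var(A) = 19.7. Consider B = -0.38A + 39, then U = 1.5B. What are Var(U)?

Var(U) = 6.40053

Var(B) = (-0.38)²·19.7 = 2.84468.
Var(U) = 1.5²·2.84468 = 6.40053.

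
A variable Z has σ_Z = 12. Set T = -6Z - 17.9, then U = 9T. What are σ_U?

σ_U = 648

σ_T = |-6|·12 = 72.
σ_U = |9|·72 = 648.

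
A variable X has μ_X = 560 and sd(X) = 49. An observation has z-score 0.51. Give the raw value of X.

X = 584.99

X = μ_X + z·sd(X) = 560 + 0.51·49 = 584.99.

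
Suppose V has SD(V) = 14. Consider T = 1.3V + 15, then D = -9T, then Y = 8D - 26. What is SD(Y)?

SD(T) = |1.3|·14 = 18.2.
SD(D) = |-9|·18.2 = 163.8.
SD(Y) = |8|·163.8 = 1310.4.

SD(Y) = 1310.4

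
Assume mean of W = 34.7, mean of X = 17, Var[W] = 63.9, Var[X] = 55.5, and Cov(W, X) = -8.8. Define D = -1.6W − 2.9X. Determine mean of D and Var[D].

mean of D = (-1.6)·mean of W + (-2.9)·mean of X = (-1.6)·34.7 + (-2.9)·17 = -104.82.
Var[D] = a²·Var[W] + b²·Var[X] + 2ab·Cov(W, X) with a = -1.6, b = -2.9.
= (-1.6)²·63.9 + (-2.9)²·55.5 + 2·(-1.6)·(-2.9)·(-8.8)
= 163.584 + 466.755 + (-81.664) = 548.675.

mean of D = -104.82, Var[D] = 548.675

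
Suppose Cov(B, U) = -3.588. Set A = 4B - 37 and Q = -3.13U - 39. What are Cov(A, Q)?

Cov(A, Q) = 44.92176

Cov(A, Q) = a·c·Cov(B, U) = 4·(-3.13)·(-3.588) = 44.92176. Additive constants drop out.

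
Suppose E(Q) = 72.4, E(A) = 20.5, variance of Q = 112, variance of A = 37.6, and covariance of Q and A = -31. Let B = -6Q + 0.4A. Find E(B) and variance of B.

E(B) = -426.2, variance of B = 4186.816

E(B) = (-6)·E(Q) + 0.4·E(A) = (-6)·72.4 + 0.4·20.5 = -426.2.
variance of B = a²·variance of Q + b²·variance of A + 2ab·covariance of Q and A with a = -6, b = 0.4.
= (-6)²·112 + 0.4²·37.6 + 2·(-6)·0.4·(-31)
= 4032 + 6.016 + 148.8 = 4186.816.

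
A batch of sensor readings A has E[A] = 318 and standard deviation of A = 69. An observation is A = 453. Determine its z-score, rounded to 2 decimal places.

z = (A − E[A]) / standard deviation of A = (453 − 318) / 69 ≈ 1.96.

z = 1.96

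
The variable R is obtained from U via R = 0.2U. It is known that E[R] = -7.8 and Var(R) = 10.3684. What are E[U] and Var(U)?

E[U] = -39, Var(U) = 259.21

From R = 0.2U: E[R] = a·E[U] + b, so E[U] = (E[R] − b)/a = (-7.8 − 0)/0.2 = -39.
Var(R) = a²·Var(U), so Var(U) = 10.3684/0.2² = 259.21.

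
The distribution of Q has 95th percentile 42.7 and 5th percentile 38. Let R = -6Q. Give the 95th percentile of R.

95th percentile of R = -228

Since a = -6 < 0 the transformation is decreasing, reversing order: the 95th percentile of R corresponds to the 5th percentile of Q.
So P_{95}(R) = a·P_{5}(Q) + b = (-6)·38 = -228.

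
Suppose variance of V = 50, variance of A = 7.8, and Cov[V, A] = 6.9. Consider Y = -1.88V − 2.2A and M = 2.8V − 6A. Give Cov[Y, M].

Cov[Y, M] = -124.912

By bilinearity, Cov[Y, M] = ac·variance of V + bd·variance of A + (ad+bc)·Cov[V, A], with a=-1.88, b=-2.2, c=2.8, d=-6.
ac·variance of V = (-1.88)·2.8·50 = -263.2
bd·variance of A = (-2.2)·(-6)·7.8 = 102.96
(ad+bc)·Cov[V, A] = (5.12)·6.9 = 35.328
Cov[Y, M] = -263.2 + 102.96 + 35.328 = -124.912.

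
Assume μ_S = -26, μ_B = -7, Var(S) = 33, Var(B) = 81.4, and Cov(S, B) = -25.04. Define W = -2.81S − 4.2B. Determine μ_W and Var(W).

μ_W = (-2.81)·μ_S + (-4.2)·μ_B = (-2.81)·(-26) + (-4.2)·(-7) = 102.46.
Var(W) = a²·Var(S) + b²·Var(B) + 2ab·Cov(S, B) with a = -2.81, b = -4.2.
= (-2.81)²·33 + (-4.2)²·81.4 + 2·(-2.81)·(-4.2)·(-25.04)
= 260.5713 + 1435.896 + (-591.04416) = 1105.42314.

μ_W = 102.46, Var(W) = 1105.42314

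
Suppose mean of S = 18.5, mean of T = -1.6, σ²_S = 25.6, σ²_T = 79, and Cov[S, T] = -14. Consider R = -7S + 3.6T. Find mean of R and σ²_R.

mean of R = -135.26, σ²_R = 2983.84

mean of R = (-7)·mean of S + 3.6·mean of T = (-7)·18.5 + 3.6·(-1.6) = -135.26.
σ²_R = a²·σ²_S + b²·σ²_T + 2ab·Cov[S, T] with a = -7, b = 3.6.
= (-7)²·25.6 + 3.6²·79 + 2·(-7)·3.6·(-14)
= 1254.4 + 1023.84 + 705.6 = 2983.84.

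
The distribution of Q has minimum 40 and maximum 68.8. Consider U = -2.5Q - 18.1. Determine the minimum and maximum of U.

min(U) = -190.1, max(U) = -118.1

a = -2.5 < 0, so order reverses: min(U) = a·max(Q)+b = (-2.5)·68.8 + (-18.1) = -190.1; max(U) = a·min(Q)+b = (-2.5)·40 + (-18.1) = -118.1.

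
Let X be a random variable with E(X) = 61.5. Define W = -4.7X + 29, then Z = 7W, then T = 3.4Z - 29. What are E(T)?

E(W) = (-4.7)·61.5 + 29 = -260.05.
E(Z) = 7·(-260.05) = -1820.35.
E(T) = 3.4·(-1820.35) + (-29) = -6218.19.

E(T) = -6218.19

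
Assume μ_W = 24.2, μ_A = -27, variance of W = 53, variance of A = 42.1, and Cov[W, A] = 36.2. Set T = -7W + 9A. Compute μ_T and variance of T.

μ_T = (-7)·μ_W + 9·μ_A = (-7)·24.2 + 9·(-27) = -412.4.
variance of T = a²·variance of W + b²·variance of A + 2ab·Cov[W, A] with a = -7, b = 9.
= (-7)²·53 + 9²·42.1 + 2·(-7)·9·36.2
= 2597 + 3410.1 + (-4561.2) = 1445.9.

μ_T = -412.4, variance of T = 1445.9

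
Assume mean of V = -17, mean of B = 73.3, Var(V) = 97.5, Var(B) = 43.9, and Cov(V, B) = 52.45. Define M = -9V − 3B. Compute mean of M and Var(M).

mean of M = (-9)·mean of V + (-3)·mean of B = (-9)·(-17) + (-3)·73.3 = -66.9.
Var(M) = a²·Var(V) + b²·Var(B) + 2ab·Cov(V, B) with a = -9, b = -3.
= (-9)²·97.5 + (-3)²·43.9 + 2·(-9)·(-3)·52.45
= 7897.5 + 395.1 + 2832.3 = 11124.9.

mean of M = -66.9, Var(M) = 11124.9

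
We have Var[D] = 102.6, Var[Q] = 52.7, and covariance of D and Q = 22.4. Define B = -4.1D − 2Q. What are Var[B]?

Var[B] = 2302.866

Var[B] = a²·Var[D] + b²·Var[Q] + 2ab·covariance of D and Q with a = -4.1, b = -2.
= (-4.1)²·102.6 + (-2)²·52.7 + 2·(-4.1)·(-2)·22.4
= 1724.706 + 210.8 + 367.36 = 2302.866.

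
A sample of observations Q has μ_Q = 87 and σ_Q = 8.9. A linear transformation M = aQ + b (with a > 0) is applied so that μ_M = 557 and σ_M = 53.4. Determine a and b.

a = 6, b = 35

σ_M = a·σ_Q (a > 0), so a = 53.4/8.9 = 6.
μ_M = a·μ_Q + b, so b = 557 − 6·87 = 35.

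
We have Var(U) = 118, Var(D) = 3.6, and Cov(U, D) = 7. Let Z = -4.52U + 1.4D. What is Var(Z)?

Var(Z) = 2329.2512

Var(Z) = a²·Var(U) + b²·Var(D) + 2ab·Cov(U, D) with a = -4.52, b = 1.4.
= (-4.52)²·118 + 1.4²·3.6 + 2·(-4.52)·1.4·7
= 2410.7872 + 7.056 + (-88.592) = 2329.2512.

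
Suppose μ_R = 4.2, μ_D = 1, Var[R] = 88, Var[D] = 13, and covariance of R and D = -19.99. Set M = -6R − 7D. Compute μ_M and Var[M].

μ_M = (-6)·μ_R + (-7)·μ_D = (-6)·4.2 + (-7)·1 = -32.2.
Var[M] = a²·Var[R] + b²·Var[D] + 2ab·covariance of R and D with a = -6, b = -7.
= (-6)²·88 + (-7)²·13 + 2·(-6)·(-7)·(-19.99)
= 3168 + 637 + (-1679.16) = 2125.84.

μ_M = -32.2, Var[M] = 2125.84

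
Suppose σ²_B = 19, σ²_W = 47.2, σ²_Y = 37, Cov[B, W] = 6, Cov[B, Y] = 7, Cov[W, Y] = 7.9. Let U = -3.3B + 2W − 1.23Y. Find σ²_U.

σ²_U = a²·σ²_B + b²·σ²_W + c²·σ²_Y + 2ab·Cov[B, W] + 2ac·Cov[B, Y] + 2bc·Cov[W, Y], with a = -3.3, b = 2, c = -1.23.
= 206.91 + 188.8 + 55.9773 + (-79.2) + 56.826 + (-38.868)
= 390.4453.

σ²_U = 390.4453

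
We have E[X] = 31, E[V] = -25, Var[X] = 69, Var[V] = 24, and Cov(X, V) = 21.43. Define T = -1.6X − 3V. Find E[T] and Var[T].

E[T] = 25.4, Var[T] = 598.368

E[T] = (-1.6)·E[X] + (-3)·E[V] = (-1.6)·31 + (-3)·(-25) = 25.4.
Var[T] = a²·Var[X] + b²·Var[V] + 2ab·Cov(X, V) with a = -1.6, b = -3.
= (-1.6)²·69 + (-3)²·24 + 2·(-1.6)·(-3)·21.43
= 176.64 + 216 + 205.728 = 598.368.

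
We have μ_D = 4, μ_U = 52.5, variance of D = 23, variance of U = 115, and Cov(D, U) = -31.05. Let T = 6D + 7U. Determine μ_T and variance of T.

μ_T = 391.5, variance of T = 3854.8

μ_T = 6·μ_D + 7·μ_U = 6·4 + 7·52.5 = 391.5.
variance of T = a²·variance of D + b²·variance of U + 2ab·Cov(D, U) with a = 6, b = 7.
= 6²·23 + 7²·115 + 2·6·7·(-31.05)
= 828 + 5635 + (-2608.2) = 3854.8.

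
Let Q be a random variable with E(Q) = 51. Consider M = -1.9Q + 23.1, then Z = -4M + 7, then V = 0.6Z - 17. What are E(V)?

E(M) = (-1.9)·51 + 23.1 = -73.8.
E(Z) = (-4)·(-73.8) + 7 = 302.2.
E(V) = 0.6·302.2 + (-17) = 164.32.

E(V) = 164.32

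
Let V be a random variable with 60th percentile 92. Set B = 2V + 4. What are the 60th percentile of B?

Since a = 2 > 0 the transformation is increasing, so the 60th percentile of B = a·(P_{60} of V) + b = 2·92 + 4 = 188.

60th percentile of B = 188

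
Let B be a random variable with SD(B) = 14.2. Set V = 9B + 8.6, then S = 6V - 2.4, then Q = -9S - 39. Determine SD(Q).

SD(Q) = 6901.2

SD(V) = |9|·14.2 = 127.8.
SD(S) = |6|·127.8 = 766.8.
SD(Q) = |-9|·766.8 = 6901.2.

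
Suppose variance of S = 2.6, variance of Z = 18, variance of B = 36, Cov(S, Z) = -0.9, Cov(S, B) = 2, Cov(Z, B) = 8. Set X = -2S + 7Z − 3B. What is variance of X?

variance of X = 929.6

variance of X = a²·variance of S + b²·variance of Z + c²·variance of B + 2ab·Cov(S, Z) + 2ac·Cov(S, B) + 2bc·Cov(Z, B), with a = -2, b = 7, c = -3.
= 10.4 + 882 + 324 + 25.2 + 24 + (-336)
= 929.6.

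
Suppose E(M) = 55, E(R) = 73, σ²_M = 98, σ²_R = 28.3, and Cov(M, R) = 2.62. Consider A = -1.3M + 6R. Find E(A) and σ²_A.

E(A) = (-1.3)·E(M) + 6·E(R) = (-1.3)·55 + 6·73 = 366.5.
σ²_A = a²·σ²_M + b²·σ²_R + 2ab·Cov(M, R) with a = -1.3, b = 6.
= (-1.3)²·98 + 6²·28.3 + 2·(-1.3)·6·2.62
= 165.62 + 1018.8 + (-40.872) = 1143.548.

E(A) = 366.5, σ²_A = 1143.548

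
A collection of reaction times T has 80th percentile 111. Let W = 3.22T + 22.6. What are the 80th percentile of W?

Since a = 3.22 > 0 the transformation is increasing, so the 80th percentile of W = a·(P_{80} of T) + b = 3.22·111 + 22.6 = 380.02.

80th percentile of W = 380.02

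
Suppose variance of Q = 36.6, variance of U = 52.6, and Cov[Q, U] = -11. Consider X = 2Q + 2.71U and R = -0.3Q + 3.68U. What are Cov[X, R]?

Cov[X, R] = 430.59228

By bilinearity, Cov[X, R] = ac·variance of Q + bd·variance of U + (ad+bc)·Cov[Q, U], with a=2, b=2.71, c=-0.3, d=3.68.
ac·variance of Q = 2·(-0.3)·36.6 = -21.96
bd·variance of U = 2.71·3.68·52.6 = 524.56928
(ad+bc)·Cov[Q, U] = (6.547)·(-11) = -72.017
Cov[X, R] = -21.96 + 524.56928 + (-72.017) = 430.59228.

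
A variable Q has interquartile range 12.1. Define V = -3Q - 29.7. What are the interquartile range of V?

IQR(V) = 36.3

Under V = aQ + b, IQR(V) = |a|·IQR(Q) = |-3|·12.1 = 36.3 (shifts cancel; spread scales by |a|).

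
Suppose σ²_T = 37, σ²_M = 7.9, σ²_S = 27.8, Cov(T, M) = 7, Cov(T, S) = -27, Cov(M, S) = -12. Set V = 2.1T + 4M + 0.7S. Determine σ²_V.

σ²_V = 274.212

σ²_V = a²·σ²_T + b²·σ²_M + c²·σ²_S + 2ab·Cov(T, M) + 2ac·Cov(T, S) + 2bc·Cov(M, S), with a = 2.1, b = 4, c = 0.7.
= 163.17 + 126.4 + 13.622 + 117.6 + (-79.38) + (-67.2)
= 274.212.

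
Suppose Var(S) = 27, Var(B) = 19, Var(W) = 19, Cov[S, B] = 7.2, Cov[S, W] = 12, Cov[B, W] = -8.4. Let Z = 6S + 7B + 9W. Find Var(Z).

Var(Z) = 4284.4

Var(Z) = a²·Var(S) + b²·Var(B) + c²·Var(W) + 2ab·Cov[S, B] + 2ac·Cov[S, W] + 2bc·Cov[B, W], with a = 6, b = 7, c = 9.
= 972 + 931 + 1539 + 604.8 + 1296 + (-1058.4)
= 4284.4.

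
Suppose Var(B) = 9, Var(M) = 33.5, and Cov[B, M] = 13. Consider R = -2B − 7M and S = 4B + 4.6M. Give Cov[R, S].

Cov[R, S] = -1634.3

By bilinearity, Cov[R, S] = ac·Var(B) + bd·Var(M) + (ad+bc)·Cov[B, M], with a=-2, b=-7, c=4, d=4.6.
ac·Var(B) = (-2)·4·9 = -72
bd·Var(M) = (-7)·4.6·33.5 = -1078.7
(ad+bc)·Cov[B, M] = (-37.2)·13 = -483.6
Cov[R, S] = -72 + (-1078.7) + (-483.6) = -1634.3.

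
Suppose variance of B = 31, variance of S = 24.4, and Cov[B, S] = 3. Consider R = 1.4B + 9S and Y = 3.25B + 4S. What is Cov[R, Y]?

By bilinearity, Cov[R, Y] = ac·variance of B + bd·variance of S + (ad+bc)·Cov[B, S], with a=1.4, b=9, c=3.25, d=4.
ac·variance of B = 1.4·3.25·31 = 141.05
bd·variance of S = 9·4·24.4 = 878.4
(ad+bc)·Cov[B, S] = (34.85)·3 = 104.55
Cov[R, Y] = 141.05 + 878.4 + 104.55 = 1124.

Cov[R, Y] = 1124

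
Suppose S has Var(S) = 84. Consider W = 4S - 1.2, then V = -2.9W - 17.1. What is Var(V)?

Var(W) = 4²·84 = 1344.
Var(V) = (-2.9)²·1344 = 11303.04.

Var(V) = 11303.04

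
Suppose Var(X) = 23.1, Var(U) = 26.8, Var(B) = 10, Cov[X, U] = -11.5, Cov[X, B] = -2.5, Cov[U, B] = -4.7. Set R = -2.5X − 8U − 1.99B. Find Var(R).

Var(R) = 1264.653

Var(R) = a²·Var(X) + b²·Var(U) + c²·Var(B) + 2ab·Cov[X, U] + 2ac·Cov[X, B] + 2bc·Cov[U, B], with a = -2.5, b = -8, c = -1.99.
= 144.375 + 1715.2 + 39.601 + (-460) + (-24.875) + (-149.648)
= 1264.653.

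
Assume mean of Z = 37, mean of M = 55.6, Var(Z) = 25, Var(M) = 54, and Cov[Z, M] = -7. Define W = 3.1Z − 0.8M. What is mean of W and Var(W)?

mean of W = 70.22, Var(W) = 309.53

mean of W = 3.1·mean of Z + (-0.8)·mean of M = 3.1·37 + (-0.8)·55.6 = 70.22.
Var(W) = a²·Var(Z) + b²·Var(M) + 2ab·Cov[Z, M] with a = 3.1, b = -0.8.
= 3.1²·25 + (-0.8)²·54 + 2·3.1·(-0.8)·(-7)
= 240.25 + 34.56 + 34.72 = 309.53.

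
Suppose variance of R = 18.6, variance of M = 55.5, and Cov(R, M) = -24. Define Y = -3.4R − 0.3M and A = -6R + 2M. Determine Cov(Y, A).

Cov(Y, A) = 466.14

By bilinearity, Cov(Y, A) = ac·variance of R + bd·variance of M + (ad+bc)·Cov(R, M), with a=-3.4, b=-0.3, c=-6, d=2.
ac·variance of R = (-3.4)·(-6)·18.6 = 379.44
bd·variance of M = (-0.3)·2·55.5 = -33.3
(ad+bc)·Cov(R, M) = (-5)·(-24) = 120
Cov(Y, A) = 379.44 + (-33.3) + 120 = 466.14.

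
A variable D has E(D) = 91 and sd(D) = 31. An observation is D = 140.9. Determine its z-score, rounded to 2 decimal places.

z = (D − E(D)) / sd(D) = (140.9 − 91) / 31 ≈ 1.61.

z = 1.61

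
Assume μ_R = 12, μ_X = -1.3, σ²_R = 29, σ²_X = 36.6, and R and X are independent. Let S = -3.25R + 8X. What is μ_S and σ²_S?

μ_S = (-3.25)·μ_R + 8·μ_X = (-3.25)·12 + 8·(-1.3) = -49.4.
σ²_S = a²·σ²_R + b²·σ²_X + 2ab·covariance of R and X with a = -3.25, b = 8.
Independence gives covariance of R and X = 0.
= (-3.25)²·29 + 8²·36.6 + 2·(-3.25)·8·0
= 306.3125 + 2342.4 + 0 = 2648.7125.

μ_S = -49.4, σ²_S = 2648.7125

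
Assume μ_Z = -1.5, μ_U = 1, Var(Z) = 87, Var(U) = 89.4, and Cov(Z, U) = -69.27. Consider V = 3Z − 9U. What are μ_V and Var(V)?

μ_V = -13.5, Var(V) = 11764.98

μ_V = 3·μ_Z + (-9)·μ_U = 3·(-1.5) + (-9)·1 = -13.5.
Var(V) = a²·Var(Z) + b²·Var(U) + 2ab·Cov(Z, U) with a = 3, b = -9.
= 3²·87 + (-9)²·89.4 + 2·3·(-9)·(-69.27)
= 783 + 7241.4 + 3740.58 = 11764.98.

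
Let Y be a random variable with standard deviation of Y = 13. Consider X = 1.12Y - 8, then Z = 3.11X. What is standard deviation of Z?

standard deviation of Z = 45.2816

standard deviation of X = |1.12|·13 = 14.56.
standard deviation of Z = |3.11|·14.56 = 45.2816.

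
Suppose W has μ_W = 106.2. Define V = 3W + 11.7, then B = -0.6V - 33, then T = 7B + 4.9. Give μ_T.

μ_T = -1613.36

μ_V = 3·106.2 + 11.7 = 330.3.
μ_B = (-0.6)·330.3 + (-33) = -231.18.
μ_T = 7·(-231.18) + 4.9 = -1613.36.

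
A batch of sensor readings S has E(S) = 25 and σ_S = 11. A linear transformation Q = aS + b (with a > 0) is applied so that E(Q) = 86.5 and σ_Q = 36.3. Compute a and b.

σ_Q = a·σ_S (a > 0), so a = 36.3/11 = 3.3.
E(Q) = a·E(S) + b, so b = 86.5 − 3.3·25 = 4.

a = 3.3, b = 4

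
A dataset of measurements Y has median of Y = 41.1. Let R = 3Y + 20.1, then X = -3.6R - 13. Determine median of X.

median of R = 3·41.1 + 20.1 = 143.4.
median of X = (-3.6)·143.4 + (-13) = -529.24.

median of X = -529.24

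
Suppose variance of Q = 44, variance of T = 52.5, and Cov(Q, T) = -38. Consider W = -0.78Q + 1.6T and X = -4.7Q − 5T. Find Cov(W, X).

Cov(W, X) = -121.136

By bilinearity, Cov(W, X) = ac·variance of Q + bd·variance of T + (ad+bc)·Cov(Q, T), with a=-0.78, b=1.6, c=-4.7, d=-5.
ac·variance of Q = (-0.78)·(-4.7)·44 = 161.304
bd·variance of T = 1.6·(-5)·52.5 = -420
(ad+bc)·Cov(Q, T) = (-3.62)·(-38) = 137.56
Cov(W, X) = 161.304 + (-420) + 137.56 = -121.136.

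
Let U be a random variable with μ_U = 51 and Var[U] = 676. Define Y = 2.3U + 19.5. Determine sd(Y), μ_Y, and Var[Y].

Y = 2.3U + 19.5 is linear with a = 2.3, b = 19.5.
sd(U) = √676 = 26.
sd(Y) = |a|·sd(U) = |2.3|·26 = 59.8.
μ_Y = a·μ_U + b = 2.3·51 + 19.5 = 136.8.
Var[Y] = a²·Var[U] = 2.3²·676 = 3576.04 (the additive constant 19.5 does not affect variance).

sd(Y) = 59.8, μ_Y = 136.8, Var[Y] = 3576.04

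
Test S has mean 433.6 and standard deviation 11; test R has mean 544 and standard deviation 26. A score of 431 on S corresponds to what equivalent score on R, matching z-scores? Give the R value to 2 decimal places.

z = (431 − 433.6)/11 ≈ -0.2364.
R = 544 + z·26 = 544 + (431 − 433.6)·26/11 ≈ 537.85.

R = 537.85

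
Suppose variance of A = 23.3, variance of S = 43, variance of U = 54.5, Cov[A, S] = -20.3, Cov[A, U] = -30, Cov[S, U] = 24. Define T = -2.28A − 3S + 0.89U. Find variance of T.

variance of T = a²·variance of A + b²·variance of S + c²·variance of U + 2ab·Cov[A, S] + 2ac·Cov[A, U] + 2bc·Cov[S, U], with a = -2.28, b = -3, c = 0.89.
= 121.12272 + 387 + 43.16945 + (-277.704) + 121.752 + (-128.16)
= 267.18017.

variance of T = 267.18017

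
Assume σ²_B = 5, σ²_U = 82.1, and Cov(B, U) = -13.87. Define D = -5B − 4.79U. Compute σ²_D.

σ²_D = a²·σ²_B + b²·σ²_U + 2ab·Cov(B, U) with a = -5, b = -4.79.
= (-5)²·5 + (-4.79)²·82.1 + 2·(-5)·(-4.79)·(-13.87)
= 125 + 1883.71061 + (-664.373) = 1344.33761.

σ²_D = 1344.33761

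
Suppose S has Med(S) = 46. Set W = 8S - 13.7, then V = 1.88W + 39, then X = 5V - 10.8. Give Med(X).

Med(X) = 3514.62

Med(W) = 8·46 + (-13.7) = 354.3.
Med(V) = 1.88·354.3 + 39 = 705.084.
Med(X) = 5·705.084 + (-10.8) = 3514.62.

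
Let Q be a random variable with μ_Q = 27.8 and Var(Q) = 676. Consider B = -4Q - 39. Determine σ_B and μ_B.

B = -4Q - 39 is linear with a = -4, b = -39.
σ_Q = √676 = 26.
σ_B = |a|·σ_Q = |-4|·26 = 104.
μ_B = a·μ_Q + b = (-4)·27.8 + (-39) = -150.2.

σ_B = 104, μ_B = -150.2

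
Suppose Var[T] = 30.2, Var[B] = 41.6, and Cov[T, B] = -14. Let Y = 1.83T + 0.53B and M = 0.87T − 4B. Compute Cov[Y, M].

Cov[Y, M] = 55.91402

By bilinearity, Cov[Y, M] = ac·Var[T] + bd·Var[B] + (ad+bc)·Cov[T, B], with a=1.83, b=0.53, c=0.87, d=-4.
ac·Var[T] = 1.83·0.87·30.2 = 48.08142
bd·Var[B] = 0.53·(-4)·41.6 = -88.192
(ad+bc)·Cov[T, B] = (-6.8589)·(-14) = 96.0246
Cov[Y, M] = 48.08142 + (-88.192) + 96.0246 = 55.91402.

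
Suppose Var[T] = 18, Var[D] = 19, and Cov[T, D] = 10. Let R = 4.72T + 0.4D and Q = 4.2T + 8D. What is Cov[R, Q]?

Cov[R, Q] = 812.032

By bilinearity, Cov[R, Q] = ac·Var[T] + bd·Var[D] + (ad+bc)·Cov[T, D], with a=4.72, b=0.4, c=4.2, d=8.
ac·Var[T] = 4.72·4.2·18 = 356.832
bd·Var[D] = 0.4·8·19 = 60.8
(ad+bc)·Cov[T, D] = (39.44)·10 = 394.4
Cov[R, Q] = 356.832 + 60.8 + 394.4 = 812.032.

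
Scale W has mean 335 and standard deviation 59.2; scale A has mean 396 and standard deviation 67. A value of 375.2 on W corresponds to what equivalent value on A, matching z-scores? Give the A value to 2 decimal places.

A = 441.50

z = (375.2 − 335)/59.2 ≈ 0.6791.
A = 396 + z·67 = 396 + (375.2 − 335)·67/59.2 ≈ 441.50.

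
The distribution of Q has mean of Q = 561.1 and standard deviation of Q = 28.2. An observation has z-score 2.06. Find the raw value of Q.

Q = mean of Q + z·standard deviation of Q = 561.1 + 2.06·28.2 = 619.192.

Q = 619.192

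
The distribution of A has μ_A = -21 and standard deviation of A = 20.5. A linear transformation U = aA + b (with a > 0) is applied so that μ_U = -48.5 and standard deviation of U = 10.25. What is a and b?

standard deviation of U = a·standard deviation of A (a > 0), so a = 10.25/20.5 = 0.5.
μ_U = a·μ_A + b, so b = -48.5 − 0.5·(-21) = -38.

a = 0.5, b = -38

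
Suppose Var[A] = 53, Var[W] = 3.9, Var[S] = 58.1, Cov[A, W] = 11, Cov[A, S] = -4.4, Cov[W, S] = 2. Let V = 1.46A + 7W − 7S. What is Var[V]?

Var[V] = 3269.7508

Var[V] = a²·Var[A] + b²·Var[W] + c²·Var[S] + 2ab·Cov[A, W] + 2ac·Cov[A, S] + 2bc·Cov[W, S], with a = 1.46, b = 7, c = -7.
= 112.9748 + 191.1 + 2846.9 + 224.84 + 89.936 + (-196)
= 3269.7508.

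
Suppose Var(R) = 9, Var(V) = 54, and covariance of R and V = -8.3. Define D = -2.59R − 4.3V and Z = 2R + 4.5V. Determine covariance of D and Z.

By bilinearity, covariance of D and Z = ac·Var(R) + bd·Var(V) + (ad+bc)·covariance of R and V, with a=-2.59, b=-4.3, c=2, d=4.5.
ac·Var(R) = (-2.59)·2·9 = -46.62
bd·Var(V) = (-4.3)·4.5·54 = -1044.9
(ad+bc)·covariance of R and V = (-20.255)·(-8.3) = 168.1165
covariance of D and Z = -46.62 + (-1044.9) + 168.1165 = -923.4035.

covariance of D and Z = -923.4035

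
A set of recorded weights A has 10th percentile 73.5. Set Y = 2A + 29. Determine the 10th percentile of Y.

10th percentile of Y = 176

Since a = 2 > 0 the transformation is increasing, so the 10th percentile of Y = a·(P_{10} of A) + b = 2·73.5 + 29 = 176.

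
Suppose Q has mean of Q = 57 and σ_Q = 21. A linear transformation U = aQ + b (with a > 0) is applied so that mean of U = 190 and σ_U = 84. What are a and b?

σ_U = a·σ_Q (a > 0), so a = 84/21 = 4.
mean of U = a·mean of Q + b, so b = 190 − 4·57 = -38.

a = 4, b = -38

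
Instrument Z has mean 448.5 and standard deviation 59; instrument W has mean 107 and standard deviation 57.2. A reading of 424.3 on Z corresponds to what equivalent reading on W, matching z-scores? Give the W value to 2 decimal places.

W = 83.54

z = (424.3 − 448.5)/59 ≈ -0.4102.
W = 107 + z·57.2 = 107 + (424.3 − 448.5)·57.2/59 ≈ 83.54.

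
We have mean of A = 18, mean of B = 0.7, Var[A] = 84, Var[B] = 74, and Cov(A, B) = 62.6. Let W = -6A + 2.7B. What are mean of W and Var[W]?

mean of W = (-6)·mean of A + 2.7·mean of B = (-6)·18 + 2.7·0.7 = -106.11.
Var[W] = a²·Var[A] + b²·Var[B] + 2ab·Cov(A, B) with a = -6, b = 2.7.
= (-6)²·84 + 2.7²·74 + 2·(-6)·2.7·62.6
= 3024 + 539.46 + (-2028.24) = 1535.22.

mean of W = -106.11, Var[W] = 1535.22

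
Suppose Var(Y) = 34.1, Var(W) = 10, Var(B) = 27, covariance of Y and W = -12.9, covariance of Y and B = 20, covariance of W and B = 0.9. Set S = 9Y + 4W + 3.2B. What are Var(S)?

Var(S) = 3444.82

Var(S) = a²·Var(Y) + b²·Var(W) + c²·Var(B) + 2ab·covariance of Y and W + 2ac·covariance of Y and B + 2bc·covariance of W and B, with a = 9, b = 4, c = 3.2.
= 2762.1 + 160 + 276.48 + (-928.8) + 1152 + 23.04
= 3444.82.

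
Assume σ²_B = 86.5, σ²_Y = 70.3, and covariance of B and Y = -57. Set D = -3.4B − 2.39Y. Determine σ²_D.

σ²_D = 475.13663

σ²_D = a²·σ²_B + b²·σ²_Y + 2ab·covariance of B and Y with a = -3.4, b = -2.39.
= (-3.4)²·86.5 + (-2.39)²·70.3 + 2·(-3.4)·(-2.39)·(-57)
= 999.94 + 401.56063 + (-926.364) = 475.13663.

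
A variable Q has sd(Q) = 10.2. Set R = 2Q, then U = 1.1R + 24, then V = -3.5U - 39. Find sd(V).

sd(V) = 78.54

sd(R) = |2|·10.2 = 20.4.
sd(U) = |1.1|·20.4 = 22.44.
sd(V) = |-3.5|·22.44 = 78.54.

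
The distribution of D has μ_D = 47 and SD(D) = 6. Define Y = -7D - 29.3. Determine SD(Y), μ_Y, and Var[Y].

Y = -7D - 29.3 is linear with a = -7, b = -29.3.
SD(Y) = |a|·SD(D) = |-7|·6 = 42.
μ_Y = a·μ_D + b = (-7)·47 + (-29.3) = -358.3.
Var[D] = 6² = 36.
Var[Y] = a²·Var[D] = (-7)²·36 = 1764 (the additive constant -29.3 does not affect variance).

SD(Y) = 42, μ_Y = -358.3, Var[Y] = 1764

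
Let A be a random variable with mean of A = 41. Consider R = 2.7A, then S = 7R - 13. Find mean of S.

mean of S = 761.9

mean of R = 2.7·41 = 110.7.
mean of S = 7·110.7 + (-13) = 761.9.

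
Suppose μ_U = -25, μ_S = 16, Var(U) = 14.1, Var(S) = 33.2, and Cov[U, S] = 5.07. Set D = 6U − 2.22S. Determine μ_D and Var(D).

μ_D = -185.52, Var(D) = 536.15808

μ_D = 6·μ_U + (-2.22)·μ_S = 6·(-25) + (-2.22)·16 = -185.52.
Var(D) = a²·Var(U) + b²·Var(S) + 2ab·Cov[U, S] with a = 6, b = -2.22.
= 6²·14.1 + (-2.22)²·33.2 + 2·6·(-2.22)·5.07
= 507.6 + 163.62288 + (-135.0648) = 536.15808.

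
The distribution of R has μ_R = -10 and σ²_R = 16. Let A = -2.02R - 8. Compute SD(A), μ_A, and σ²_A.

SD(A) = 8.08, μ_A = 12.2, σ²_A = 65.2864

A = -2.02R - 8 is linear with a = -2.02, b = -8.
SD(R) = √16 = 4.
SD(A) = |a|·SD(R) = |-2.02|·4 = 8.08.
μ_A = a·μ_R + b = (-2.02)·(-10) + (-8) = 12.2.
σ²_A = a²·σ²_R = (-2.02)²·16 = 65.2864 (the additive constant -8 does not affect variance).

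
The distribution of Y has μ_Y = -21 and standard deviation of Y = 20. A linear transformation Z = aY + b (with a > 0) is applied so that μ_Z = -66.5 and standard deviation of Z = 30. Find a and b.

standard deviation of Z = a·standard deviation of Y (a > 0), so a = 30/20 = 1.5.
μ_Z = a·μ_Y + b, so b = -66.5 − 1.5·(-21) = -35.

a = 1.5, b = -35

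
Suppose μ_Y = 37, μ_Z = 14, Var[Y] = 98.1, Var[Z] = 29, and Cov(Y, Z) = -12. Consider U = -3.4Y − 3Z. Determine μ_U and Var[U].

μ_U = -167.8, Var[U] = 1150.236

μ_U = (-3.4)·μ_Y + (-3)·μ_Z = (-3.4)·37 + (-3)·14 = -167.8.
Var[U] = a²·Var[Y] + b²·Var[Z] + 2ab·Cov(Y, Z) with a = -3.4, b = -3.
= (-3.4)²·98.1 + (-3)²·29 + 2·(-3.4)·(-3)·(-12)
= 1134.036 + 261 + (-244.8) = 1150.236.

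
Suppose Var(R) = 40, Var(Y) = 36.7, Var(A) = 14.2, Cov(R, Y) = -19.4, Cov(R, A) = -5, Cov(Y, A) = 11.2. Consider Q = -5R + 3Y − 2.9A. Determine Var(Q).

Var(Q) = 1691.842

Var(Q) = a²·Var(R) + b²·Var(Y) + c²·Var(A) + 2ab·Cov(R, Y) + 2ac·Cov(R, A) + 2bc·Cov(Y, A), with a = -5, b = 3, c = -2.9.
= 1000 + 330.3 + 119.422 + 582 + (-145) + (-194.88)
= 1691.842.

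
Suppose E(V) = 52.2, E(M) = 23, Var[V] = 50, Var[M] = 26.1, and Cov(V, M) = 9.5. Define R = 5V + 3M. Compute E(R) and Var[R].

E(R) = 330, Var[R] = 1769.9

E(R) = 5·E(V) + 3·E(M) = 5·52.2 + 3·23 = 330.
Var[R] = a²·Var[V] + b²·Var[M] + 2ab·Cov(V, M) with a = 5, b = 3.
= 5²·50 + 3²·26.1 + 2·5·3·9.5
= 1250 + 234.9 + 285 = 1769.9.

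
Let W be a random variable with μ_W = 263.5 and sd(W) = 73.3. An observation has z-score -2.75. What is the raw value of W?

W = μ_W + z·sd(W) = 263.5 + (-2.75)·73.3 = 61.925.

W = 61.925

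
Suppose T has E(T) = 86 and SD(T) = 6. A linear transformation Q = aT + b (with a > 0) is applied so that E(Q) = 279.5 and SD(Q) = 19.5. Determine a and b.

a = 3.25, b = 0

SD(Q) = a·SD(T) (a > 0), so a = 19.5/6 = 3.25.
E(Q) = a·E(T) + b, so b = 279.5 − 3.25·86 = 0.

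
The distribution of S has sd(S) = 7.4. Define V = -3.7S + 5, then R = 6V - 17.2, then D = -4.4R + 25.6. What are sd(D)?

sd(D) = 722.832

sd(V) = |-3.7|·7.4 = 27.38.
sd(R) = |6|·27.38 = 164.28.
sd(D) = |-4.4|·164.28 = 722.832.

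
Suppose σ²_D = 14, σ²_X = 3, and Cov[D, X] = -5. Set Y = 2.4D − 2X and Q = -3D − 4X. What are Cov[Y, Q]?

By bilinearity, Cov[Y, Q] = ac·σ²_D + bd·σ²_X + (ad+bc)·Cov[D, X], with a=2.4, b=-2, c=-3, d=-4.
ac·σ²_D = 2.4·(-3)·14 = -100.8
bd·σ²_X = (-2)·(-4)·3 = 24
(ad+bc)·Cov[D, X] = (-3.6)·(-5) = 18
Cov[Y, Q] = -100.8 + 24 + 18 = -58.8.

Cov[Y, Q] = -58.8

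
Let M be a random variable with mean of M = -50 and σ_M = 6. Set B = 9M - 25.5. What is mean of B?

B = 9M - 25.5 is linear with a = 9, b = -25.5.
mean of B = a·mean of M + b = 9·(-50) + (-25.5) = -475.5.

mean of B = -475.5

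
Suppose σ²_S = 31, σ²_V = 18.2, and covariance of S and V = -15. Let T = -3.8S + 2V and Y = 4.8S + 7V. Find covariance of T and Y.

By bilinearity, covariance of T and Y = ac·σ²_S + bd·σ²_V + (ad+bc)·covariance of S and V, with a=-3.8, b=2, c=4.8, d=7.
ac·σ²_S = (-3.8)·4.8·31 = -565.44
bd·σ²_V = 2·7·18.2 = 254.8
(ad+bc)·covariance of S and V = (-17)·(-15) = 255
covariance of T and Y = -565.44 + 254.8 + 255 = -55.64.

covariance of T and Y = -55.64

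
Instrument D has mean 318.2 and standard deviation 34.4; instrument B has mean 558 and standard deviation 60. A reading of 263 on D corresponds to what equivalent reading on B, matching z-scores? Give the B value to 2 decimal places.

z = (263 − 318.2)/34.4 ≈ -1.6047.
B = 558 + z·60 = 558 + (263 − 318.2)·60/34.4 ≈ 461.72.

B = 461.72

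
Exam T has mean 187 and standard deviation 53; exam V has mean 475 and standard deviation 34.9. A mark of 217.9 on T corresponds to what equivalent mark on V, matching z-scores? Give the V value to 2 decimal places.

V = 495.35

z = (217.9 − 187)/53 ≈ 0.583.
V = 475 + z·34.9 = 475 + (217.9 − 187)·34.9/53 ≈ 495.35.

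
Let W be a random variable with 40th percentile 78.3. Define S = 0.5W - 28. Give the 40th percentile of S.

Since a = 0.5 > 0 the transformation is increasing, so the 40th percentile of S = a·(P_{40} of W) + b = 0.5·78.3 + (-28) = 11.15.

40th percentile of S = 11.15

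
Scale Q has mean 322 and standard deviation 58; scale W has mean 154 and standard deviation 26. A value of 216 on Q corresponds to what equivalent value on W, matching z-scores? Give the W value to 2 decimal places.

W = 106.48

z = (216 − 322)/58 ≈ -1.8276.
W = 154 + z·26 = 154 + (216 − 322)·26/58 ≈ 106.48.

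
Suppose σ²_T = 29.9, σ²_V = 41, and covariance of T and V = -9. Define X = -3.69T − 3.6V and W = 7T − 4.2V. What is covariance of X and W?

covariance of X and W = -65.079

By bilinearity, covariance of X and W = ac·σ²_T + bd·σ²_V + (ad+bc)·covariance of T and V, with a=-3.69, b=-3.6, c=7, d=-4.2.
ac·σ²_T = (-3.69)·7·29.9 = -772.317
bd·σ²_V = (-3.6)·(-4.2)·41 = 619.92
(ad+bc)·covariance of T and V = (-9.702)·(-9) = 87.318
covariance of X and W = -772.317 + 619.92 + 87.318 = -65.079.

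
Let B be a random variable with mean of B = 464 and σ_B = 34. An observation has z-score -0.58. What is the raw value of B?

B = 444.28

B = mean of B + z·σ_B = 464 + (-0.58)·34 = 444.28.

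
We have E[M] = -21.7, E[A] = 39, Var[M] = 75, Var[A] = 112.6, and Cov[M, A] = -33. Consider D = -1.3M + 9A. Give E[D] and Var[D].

E[D] = (-1.3)·E[M] + 9·E[A] = (-1.3)·(-21.7) + 9·39 = 379.21.
Var[D] = a²·Var[M] + b²·Var[A] + 2ab·Cov[M, A] with a = -1.3, b = 9.
= (-1.3)²·75 + 9²·112.6 + 2·(-1.3)·9·(-33)
= 126.75 + 9120.6 + 772.2 = 10019.55.

E[D] = 379.21, Var[D] = 10019.55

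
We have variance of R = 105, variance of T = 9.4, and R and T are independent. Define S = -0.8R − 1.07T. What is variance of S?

variance of S = a²·variance of R + b²·variance of T + 2ab·Cov[R, T] with a = -0.8, b = -1.07.
Independence gives Cov[R, T] = 0.
= (-0.8)²·105 + (-1.07)²·9.4 + 2·(-0.8)·(-1.07)·0
= 67.2 + 10.76206 + 0 = 77.96206.

variance of S = 77.96206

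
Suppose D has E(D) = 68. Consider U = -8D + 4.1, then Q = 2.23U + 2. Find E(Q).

E(Q) = -1201.977

E(U) = (-8)·68 + 4.1 = -539.9.
E(Q) = 2.23·(-539.9) + 2 = -1201.977.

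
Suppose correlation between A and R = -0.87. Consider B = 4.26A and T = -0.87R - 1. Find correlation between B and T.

Linear rescalings preserve |correlation|; the slopes 4.26 and -0.87 have opposite signs, so the correlation flips sign: correlation between B and T = −correlation between A and R = 0.87.

correlation between B and T = 0.87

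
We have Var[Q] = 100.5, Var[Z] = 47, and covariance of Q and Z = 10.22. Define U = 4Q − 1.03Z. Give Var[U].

Var[U] = 1573.6495

Var[U] = a²·Var[Q] + b²·Var[Z] + 2ab·covariance of Q and Z with a = 4, b = -1.03.
= 4²·100.5 + (-1.03)²·47 + 2·4·(-1.03)·10.22
= 1608 + 49.8623 + (-84.2128) = 1573.6495.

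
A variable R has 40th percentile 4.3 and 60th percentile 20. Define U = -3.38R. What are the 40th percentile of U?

Since a = -3.38 < 0 the transformation is decreasing, reversing order: the 40th percentile of U corresponds to the 60th percentile of R.
So P_{40}(U) = a·P_{60}(R) + b = (-3.38)·20 = -67.6.

40th percentile of U = -67.6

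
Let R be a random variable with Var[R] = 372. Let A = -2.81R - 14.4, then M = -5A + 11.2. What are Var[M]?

Var[M] = 73433.73

Var[A] = (-2.81)²·372 = 2937.3492.
Var[M] = (-5)²·2937.3492 = 73433.73.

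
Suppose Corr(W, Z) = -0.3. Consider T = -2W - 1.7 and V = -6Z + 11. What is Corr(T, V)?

Linear rescalings preserve correlation up to sign; here the slopes -2 and -6 have the same sign, so Corr(T, V) = Corr(W, Z) = -0.3.

Corr(T, V) = -0.3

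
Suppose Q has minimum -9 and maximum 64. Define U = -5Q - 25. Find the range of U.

Range of Q = 64 − (-9) = 73.
Range(U) = |a|·Range(Q) = |-5|·73 = 365.

Range(U) = 365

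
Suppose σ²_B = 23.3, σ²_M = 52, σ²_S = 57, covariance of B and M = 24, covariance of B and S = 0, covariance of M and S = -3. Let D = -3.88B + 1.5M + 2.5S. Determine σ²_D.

σ²_D = 522.15752

σ²_D = a²·σ²_B + b²·σ²_M + c²·σ²_S + 2ab·covariance of B and M + 2ac·covariance of B and S + 2bc·covariance of M and S, with a = -3.88, b = 1.5, c = 2.5.
= 350.76752 + 117 + 356.25 + (-279.36) + 0 + (-22.5)
= 522.15752.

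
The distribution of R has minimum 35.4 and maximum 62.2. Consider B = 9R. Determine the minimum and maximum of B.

min(B) = 318.6, max(B) = 559.8

a = 9 > 0, so min(B) = a·min(R)+b = 9·35.4 = 318.6 and max(B) = 9·62.2 = 559.8.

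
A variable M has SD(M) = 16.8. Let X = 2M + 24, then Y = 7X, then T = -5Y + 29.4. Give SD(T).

SD(T) = 1176

SD(X) = |2|·16.8 = 33.6.
SD(Y) = |7|·33.6 = 235.2.
SD(T) = |-5|·235.2 = 1176.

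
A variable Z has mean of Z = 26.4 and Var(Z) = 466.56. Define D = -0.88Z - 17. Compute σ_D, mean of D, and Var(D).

D = -0.88Z - 17 is linear with a = -0.88, b = -17.
σ_Z = √466.56 = 21.6.
σ_D = |a|·σ_Z = |-0.88|·21.6 = 19.008.
mean of D = a·mean of Z + b = (-0.88)·26.4 + (-17) = -40.232.
Var(D) = a²·Var(Z) = (-0.88)²·466.56 = 361.304064 (the additive constant -17 does not affect variance).

σ_D = 19.008, mean of D = -40.232, Var(D) = 361.304064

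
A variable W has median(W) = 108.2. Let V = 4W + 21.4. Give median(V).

median(V) = 454.2

A linear map preserves order up to sign, so median(V) = a·median(W) + b = 4·108.2 + 21.4 = 454.2.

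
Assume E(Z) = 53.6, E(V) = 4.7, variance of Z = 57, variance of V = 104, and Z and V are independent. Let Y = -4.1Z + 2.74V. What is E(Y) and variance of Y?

E(Y) = -206.882, variance of Y = 1738.9604

E(Y) = (-4.1)·E(Z) + 2.74·E(V) = (-4.1)·53.6 + 2.74·4.7 = -206.882.
variance of Y = a²·variance of Z + b²·variance of V + 2ab·Cov(Z, V) with a = -4.1, b = 2.74.
Independence gives Cov(Z, V) = 0.
= (-4.1)²·57 + 2.74²·104 + 2·(-4.1)·2.74·0
= 958.17 + 780.7904 + 0 = 1738.9604.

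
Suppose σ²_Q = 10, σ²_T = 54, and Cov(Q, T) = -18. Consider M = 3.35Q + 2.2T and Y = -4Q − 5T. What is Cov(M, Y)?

Cov(M, Y) = -268.1

By bilinearity, Cov(M, Y) = ac·σ²_Q + bd·σ²_T + (ad+bc)·Cov(Q, T), with a=3.35, b=2.2, c=-4, d=-5.
ac·σ²_Q = 3.35·(-4)·10 = -134
bd·σ²_T = 2.2·(-5)·54 = -594
(ad+bc)·Cov(Q, T) = (-25.55)·(-18) = 459.9
Cov(M, Y) = -134 + (-594) + 459.9 = -268.1.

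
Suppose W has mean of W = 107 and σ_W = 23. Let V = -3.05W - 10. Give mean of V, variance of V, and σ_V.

V = -3.05W - 10 is linear with a = -3.05, b = -10.
mean of V = a·mean of W + b = (-3.05)·107 + (-10) = -336.35.
variance of W = 23² = 529.
variance of V = a²·variance of W = (-3.05)²·529 = 4921.0225 (the additive constant -10 does not affect variance).
σ_V = |a|·σ_W = |-3.05|·23 = 70.15.

mean of V = -336.35, variance of V = 4921.0225, σ_V = 70.15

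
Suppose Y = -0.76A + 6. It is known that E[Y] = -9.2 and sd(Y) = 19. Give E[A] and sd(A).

E[A] = 20, sd(A) = 25

From Y = -0.76A + 6: E[Y] = a·E[A] + b, so E[A] = (E[Y] − b)/a = (-9.2 − 6)/(-0.76) = 20.
sd(Y) = |a|·sd(A), so sd(A) = 19/|-0.76| = 25.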